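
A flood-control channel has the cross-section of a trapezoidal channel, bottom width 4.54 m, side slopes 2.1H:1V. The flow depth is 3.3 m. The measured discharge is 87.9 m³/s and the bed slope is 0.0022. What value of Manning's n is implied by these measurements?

n = 0.031

With bottom width b = 4.54 m and side slope z = 2.1: A = (b + zy)y = (4.54 + 2.1×3.3)×3.3 = 37.85 m²; P = b + 2y√(1+z²) = 4.54 + 2×3.3×2.326 = 19.89 m.
Hydraulic radius R = A/P = 37.85/19.89 = 1.903 m.
Rearranging Manning's equation: n = (1/Q) A R^(2/3) S^(1/2) = (1/87.9) × 37.85 × 1.903^(2/3) × √0.0022 = 0.031.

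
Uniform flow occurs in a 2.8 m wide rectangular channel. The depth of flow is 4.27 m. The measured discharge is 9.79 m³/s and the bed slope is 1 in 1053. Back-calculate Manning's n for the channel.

Flow area A = b·y = 2.8 × 4.27 = 11.96 m². Wetted perimeter P = b + 2y = 2.8 + 2×4.27 = 11.34 m.
Hydraulic radius R = A/P = 11.96/11.34 = 1.054 m.
Rearranging Manning's equation: n = (1/Q) A R^(2/3) S^(1/2) = (1/9.79) × 11.96 × 1.054^(2/3) × √0.0009497 = 0.039.

n = 0.039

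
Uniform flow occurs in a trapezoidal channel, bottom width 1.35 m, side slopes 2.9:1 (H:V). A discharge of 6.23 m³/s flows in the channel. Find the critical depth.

At critical depth, Q² T / (g A³) = 1, i.e. A³/T = Q²/g = 6.23²/9.81 = 3.956.
At y = 0.582 m: A³/T = 1.169 — low.
At y = 0.984 m: A³/T = 10.03 — high.
At y = 0.787 m: A³/T = 3.95 — matches.

y_c = 0.787 m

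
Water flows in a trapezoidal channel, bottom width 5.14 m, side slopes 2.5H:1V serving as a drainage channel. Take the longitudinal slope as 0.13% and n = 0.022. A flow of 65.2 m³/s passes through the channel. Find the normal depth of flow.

Manning's equation rearranged: A R^(2/3) = nQ / (1·√S) = 0.022 × 65.2 / (√0.0013) = 39.78.
Trying y = 2.89 m: A R^(2/3) = 51.42 — over.
Trying y = 2.56 m: A R^(2/3) = 39.75 — matches.

y_n = 2.56 m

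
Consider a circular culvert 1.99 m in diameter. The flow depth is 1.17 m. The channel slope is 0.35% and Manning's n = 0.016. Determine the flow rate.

For a circular section of diameter D = 1.99 m at depth y = 1.17 m, the central angle is θ = 2 arccos(1 − 2y/D) = 3.495 rad. Then A = (D²/8)(θ − sin θ) = 1.902 m² and P = Dθ/2 = 3.478 m.
Hydraulic radius R = A/P = 1.902/3.478 = 0.5468 m.
Manning's equation: Q = (1/n) A R^(2/3) S^(1/2) = (1/0.016) × 1.902 × 0.5468^(2/3) × 0.0035^(1/2) = 4.7 m³/s.

Q = 4.7 m³/s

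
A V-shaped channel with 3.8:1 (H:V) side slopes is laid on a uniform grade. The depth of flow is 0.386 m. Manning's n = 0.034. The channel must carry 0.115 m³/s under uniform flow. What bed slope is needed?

S = 0.000447

For a triangular section with side slope z = 3.8: A = zy² = 3.8×0.386² = 0.5662 m²; P = 2y√(1+z²) = 2×0.386×3.929 = 3.033 m.
Hydraulic radius R = A/P = 0.5662/3.033 = 0.1866 m.
From Manning's equation, S = [nQ / (1 A R^(2/3))]² = [0.034 × 0.115 / (1 × 0.5662 × 0.1866^(2/3))]² = 0.000447.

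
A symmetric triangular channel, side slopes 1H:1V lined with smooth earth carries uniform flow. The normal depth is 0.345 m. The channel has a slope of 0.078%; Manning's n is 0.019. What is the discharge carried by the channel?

For a triangular section with side slope z = 1: A = zy² = 1×0.345² = 0.119 m²; P = 2y√(1+z²) = 2×0.345×1.414 = 0.9758 m.
Hydraulic radius R = A/P = 0.119/0.9758 = 0.122 m.
Manning's equation: Q = (1/n) A R^(2/3) S^(1/2) = (1/0.019) × 0.119 × 0.122^(2/3) × 0.00078^(1/2) = 0.043 m³/s.

Q = 0.043 m³/s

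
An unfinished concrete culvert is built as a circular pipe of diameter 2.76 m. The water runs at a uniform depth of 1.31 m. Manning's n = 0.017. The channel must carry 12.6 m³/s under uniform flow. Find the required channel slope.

For a circular section of diameter D = 2.76 m at depth y = 1.31 m, the central angle is θ = 2 arccos(1 − 2y/D) = 3.04 rad. Then A = (D²/8)(θ − sin θ) = 2.798 m² and P = Dθ/2 = 4.195 m.
Hydraulic radius R = A/P = 2.798/4.195 = 0.667 m.
From Manning's equation, S = [nQ / (1 A R^(2/3))]² = [0.017 × 12.6 / (1 × 2.798 × 0.667^(2/3))]² = 0.0101.

S = 0.0101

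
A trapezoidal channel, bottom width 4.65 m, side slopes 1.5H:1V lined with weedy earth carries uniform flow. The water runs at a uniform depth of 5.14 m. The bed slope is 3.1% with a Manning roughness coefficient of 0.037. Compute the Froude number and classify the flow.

supercritical

With bottom width b = 4.65 m and side slope z = 1.5: A = (b + zy)y = (4.65 + 1.5×5.14)×5.14 = 63.53 m²; P = b + 2y√(1+z²) = 4.65 + 2×5.14×1.803 = 23.18 m.
Hydraulic radius R = A/P = 63.53/23.18 = 2.74 m.
V = (1/n) R^(2/3) √S = (1/0.037) × 2.74^(2/3) × √0.031 = 9.319 m/s. Hydraulic depth D_h = A/T = 63.53/20.07 = 3.165 m.
Froude number Fr = V/√(g·D_h) = 9.319/√(9.81×3.165) = 1.67, which is greater than 1, so the flow is supercritical.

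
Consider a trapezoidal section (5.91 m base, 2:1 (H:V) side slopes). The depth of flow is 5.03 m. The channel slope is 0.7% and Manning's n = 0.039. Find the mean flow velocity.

V = 4.29 m/s

With bottom width b = 5.91 m and side slope z = 2: A = (b + zy)y = (5.91 + 2×5.03)×5.03 = 80.33 m²; P = b + 2y√(1+z²) = 5.91 + 2×5.03×2.236 = 28.4 m.
Hydraulic radius R = A/P = 80.33/28.4 = 2.828 m.
From Manning's equation, V = (1/n) R^(2/3) S^(1/2) = (1/0.039) × 2.828^(2/3) × 0.007^(1/2) = 4.29 m/s.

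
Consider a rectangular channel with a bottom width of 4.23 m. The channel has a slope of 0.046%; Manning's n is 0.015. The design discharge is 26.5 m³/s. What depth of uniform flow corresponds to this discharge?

y_n = 3.62 m

Manning's equation rearranged: A R^(2/3) = nQ / (1·√S) = 0.015 × 26.5 / (√0.00046) = 18.53.
At y = 3.93 m: A R^(2/3) = 20.56 — too large.
At y = 2.54 m: A R^(2/3) = 11.82 — too small.
At y = 3.62 m: A R^(2/3) = 18.57 — ≈ 18.53.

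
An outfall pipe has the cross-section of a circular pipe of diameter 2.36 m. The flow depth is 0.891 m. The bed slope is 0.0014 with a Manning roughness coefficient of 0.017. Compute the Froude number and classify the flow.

For a circular section of diameter D = 2.36 m at depth y = 0.891 m, the central angle is θ = 2 arccos(1 − 2y/D) = 2.647 rad. Then A = (D²/8)(θ − sin θ) = 1.512 m² and P = Dθ/2 = 3.123 m.
Hydraulic radius R = A/P = 1.512/3.123 = 0.4841 m.
V = (1/n) R^(2/3) √S = (1/0.017) × 0.4841^(2/3) × √0.0014 = 1.357 m/s. Hydraulic depth D_h = A/T = 1.512/2.288 = 0.6608 m.
Froude number Fr = V/√(g·D_h) = 1.357/√(9.81×0.6608) = 0.533, which is less than 1, so the flow is subcritical.

subcritical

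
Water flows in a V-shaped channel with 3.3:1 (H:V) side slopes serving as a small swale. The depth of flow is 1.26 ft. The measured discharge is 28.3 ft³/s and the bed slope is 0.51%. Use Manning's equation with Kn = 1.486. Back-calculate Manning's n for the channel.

n = 0.014

For a triangular section with side slope z = 3.3: A = zy² = 3.3×1.26² = 5.239 ft²; P = 2y√(1+z²) = 2×1.26×3.448 = 8.689 ft.
Hydraulic radius R = A/P = 5.239/8.689 = 0.6029 ft.
Rearranging Manning's equation: n = (1.486/Q) A R^(2/3) S^(1/2) = (1.486/28.3) × 5.239 × 0.6029^(2/3) × √0.0051 = 0.014.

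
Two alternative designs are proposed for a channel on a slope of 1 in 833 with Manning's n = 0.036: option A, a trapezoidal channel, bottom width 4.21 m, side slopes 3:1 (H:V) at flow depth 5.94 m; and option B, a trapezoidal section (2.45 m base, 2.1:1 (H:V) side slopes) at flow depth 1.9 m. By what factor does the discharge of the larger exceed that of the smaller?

21.7

Channel A: With bottom width b = 4.21 m and side slope z = 3: A = (b + zy)y = (4.21 + 3×5.94)×5.94 = 130.9 m²; P = b + 2y√(1+z²) = 4.21 + 2×5.94×3.162 = 41.78 m. Hydraulic radius R = A/P = 130.9/41.78 = 3.132 m. Q_A = (1/0.036)·130.9·3.132^(2/3)·√0.0012 = 269.6 m³/s.
Channel B: With bottom width b = 2.45 m and side slope z = 2.1: A = (b + zy)y = (2.45 + 2.1×1.9)×1.9 = 12.24 m²; P = b + 2y√(1+z²) = 2.45 + 2×1.9×2.326 = 11.29 m. Hydraulic radius R = A/P = 12.24/11.29 = 1.084 m. Q_B = (1/0.036)·12.24·1.084^(2/3)·√0.0012 = 12.43 m³/s.
The larger discharge is 269.6 m³/s and the smaller is 12.43 m³/s; the ratio is 21.7.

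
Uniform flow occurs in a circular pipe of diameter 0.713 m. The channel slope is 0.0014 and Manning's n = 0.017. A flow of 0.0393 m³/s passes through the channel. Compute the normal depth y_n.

Manning's equation rearranged: A R^(2/3) = nQ / (1·√S) = 0.017 × 0.0393 / (√0.0014) = 0.01786.
Trying y = 0.145 m: A R^(2/3) = 0.01145 — low.
Trying y = 0.206 m: A R^(2/3) = 0.02302 — high.
Trying y = 0.181 m: A R^(2/3) = 0.01786 — matches.

y_n = 0.181 m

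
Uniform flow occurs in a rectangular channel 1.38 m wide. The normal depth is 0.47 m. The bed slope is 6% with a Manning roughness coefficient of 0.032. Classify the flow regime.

supercritical

Flow area A = b·y = 1.38 × 0.47 = 0.6486 m². Wetted perimeter P = b + 2y = 1.38 + 2×0.47 = 2.32 m.
Hydraulic radius R = A/P = 0.6486/2.32 = 0.2796 m.
V = (1/n) R^(2/3) √S = (1/0.032) × 0.2796^(2/3) × √0.06 = 3.273 m/s. Hydraulic depth D_h = A/T = 0.6486/1.38 = 0.47 m.
Froude number Fr = V/√(g·D_h) = 3.273/√(9.81×0.47) = 1.52, which is greater than 1, so the flow is supercritical.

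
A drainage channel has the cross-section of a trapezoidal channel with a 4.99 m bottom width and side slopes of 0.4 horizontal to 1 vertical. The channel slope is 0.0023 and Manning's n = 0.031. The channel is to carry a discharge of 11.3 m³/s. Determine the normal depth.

Manning's equation rearranged: A R^(2/3) = nQ / (1·√S) = 0.031 × 11.3 / (√0.0023) = 7.304.
At y = 0.95 m: A R^(2/3) = 4.117 — too small.
At y = 1.53 m: A R^(2/3) = 8.767 — too large.
At y = 1.36 m: A R^(2/3) = 7.275 — matches.

y_n = 1.36 m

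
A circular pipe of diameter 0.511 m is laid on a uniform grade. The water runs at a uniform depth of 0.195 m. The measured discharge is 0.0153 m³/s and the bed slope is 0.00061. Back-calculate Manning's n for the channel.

n = 0.026

For a circular section of diameter D = 0.511 m at depth y = 0.195 m, the central angle is θ = 2 arccos(1 − 2y/D) = 2.663 rad. Then A = (D²/8)(θ − sin θ) = 0.07192 m² and P = Dθ/2 = 0.6805 m.
Hydraulic radius R = A/P = 0.07192/0.6805 = 0.1057 m.
Rearranging Manning's equation: n = (1/Q) A R^(2/3) S^(1/2) = (1/0.0153) × 0.07192 × 0.1057^(2/3) × √0.00061 = 0.026.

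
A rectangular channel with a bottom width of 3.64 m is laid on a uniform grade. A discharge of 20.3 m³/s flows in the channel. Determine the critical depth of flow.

y_c = 1.47 m

For a rectangular channel, critical depth y_c = (q²/g)^(1/3) where q = Q/b = 20.3/3.64 = 5.577 m²/s.
So y_c = (5.577²/9.81)^(1/3) = 1.47 m.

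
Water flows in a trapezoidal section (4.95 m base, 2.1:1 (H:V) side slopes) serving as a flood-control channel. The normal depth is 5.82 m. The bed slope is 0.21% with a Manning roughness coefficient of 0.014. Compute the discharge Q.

Q = 699 m³/s

With bottom width b = 4.95 m and side slope z = 2.1: A = (b + zy)y = (4.95 + 2.1×5.82)×5.82 = 99.94 m²; P = b + 2y√(1+z²) = 4.95 + 2×5.82×2.326 = 32.02 m.
Hydraulic radius R = A/P = 99.94/32.02 = 3.121 m.
Manning's equation: Q = (1/n) A R^(2/3) S^(1/2) = (1/0.014) × 99.94 × 3.121^(2/3) × 0.0021^(1/2) = 699 m³/s.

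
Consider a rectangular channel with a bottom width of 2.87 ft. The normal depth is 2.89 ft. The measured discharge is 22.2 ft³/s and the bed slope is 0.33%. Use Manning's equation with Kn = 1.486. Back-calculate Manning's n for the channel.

n = 0.031

Flow area A = b·y = 2.87 × 2.89 = 8.294 ft². Wetted perimeter P = b + 2y = 2.87 + 2×2.89 = 8.65 ft.
Hydraulic radius R = A/P = 8.294/8.65 = 0.9589 ft.
Rearranging Manning's equation: n = (1.486/Q) A R^(2/3) S^(1/2) = (1.486/22.2) × 8.294 × 0.9589^(2/3) × √0.0033 = 0.031.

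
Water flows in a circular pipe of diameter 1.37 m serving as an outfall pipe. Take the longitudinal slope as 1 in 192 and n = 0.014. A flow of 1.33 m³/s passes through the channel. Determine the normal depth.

y_n = 0.566 m

Manning's equation rearranged: A R^(2/3) = nQ / (1·√S) = 0.014 × 1.33 / (√0.005208) = 0.258.
At y = 0.427 m: A R^(2/3) = 0.1521 — too small.
At y = 0.566 m: A R^(2/3) = 0.2579 — ≈ 0.258.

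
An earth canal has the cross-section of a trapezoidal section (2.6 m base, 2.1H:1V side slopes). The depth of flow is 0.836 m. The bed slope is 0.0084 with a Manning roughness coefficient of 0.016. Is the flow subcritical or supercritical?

supercritical

With bottom width b = 2.6 m and side slope z = 2.1: A = (b + zy)y = (2.6 + 2.1×0.836)×0.836 = 3.641 m²; P = b + 2y√(1+z²) = 2.6 + 2×0.836×2.326 = 6.489 m.
Hydraulic radius R = A/P = 3.641/6.489 = 0.5611 m.
V = (1/n) R^(2/3) √S = (1/0.016) × 0.5611^(2/3) × √0.0084 = 3.897 m/s. Hydraulic depth D_h = A/T = 3.641/6.111 = 0.5958 m.
Froude number Fr = V/√(g·D_h) = 3.897/√(9.81×0.5958) = 1.61, which is greater than 1, so the flow is supercritical.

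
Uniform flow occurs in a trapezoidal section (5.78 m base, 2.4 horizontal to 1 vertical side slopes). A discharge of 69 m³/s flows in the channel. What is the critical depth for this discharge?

At critical depth, Q² T / (g A³) = 1, i.e. A³/T = Q²/g = 69²/9.81 = 485.3.
At y = 1.48 m: A³/T = 204.5 — too small.
At y = 2.23 m: A³/T = 928.1 — too large.
At y = 1.88 m: A³/T = 489.3 — matches.

y_c = 1.88 m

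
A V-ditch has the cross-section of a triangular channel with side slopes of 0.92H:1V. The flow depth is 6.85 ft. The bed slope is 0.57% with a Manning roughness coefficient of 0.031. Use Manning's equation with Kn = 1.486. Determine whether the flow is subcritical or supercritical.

subcritical

For a triangular section with side slope z = 0.92: A = zy² = 0.92×6.85² = 43.17 ft²; P = 2y√(1+z²) = 2×6.85×1.359 = 18.62 ft.
Hydraulic radius R = A/P = 43.17/18.62 = 2.319 ft.
V = (1.486/n) R^(2/3) √S = (1.486/0.031) × 2.319^(2/3) × √0.0057 = 6.34 ft/s. Hydraulic depth D_h = A/T = 43.17/12.6 = 3.425 ft.
Froude number Fr = V/√(g·D_h) = 6.34/√(32.2×3.425) = 0.604, which is less than 1, so the flow is subcritical.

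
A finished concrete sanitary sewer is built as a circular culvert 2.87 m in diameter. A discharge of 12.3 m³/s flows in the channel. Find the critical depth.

y_c = 1.54 m

At critical depth, Q² T / (g A³) = 1, i.e. A³/T = Q²/g = 12.3²/9.81 = 15.42.
Try y = 1.81 m: A³/T = 28.67 — over.
Try y = 1.2 m: A³/T = 5.948 — short.
Try y = 1.54 m: A³/T = 15.44 — ≈ 15.42.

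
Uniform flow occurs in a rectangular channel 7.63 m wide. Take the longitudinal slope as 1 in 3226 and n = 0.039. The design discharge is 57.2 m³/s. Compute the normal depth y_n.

Manning's equation rearranged: A R^(2/3) = nQ / (1·√S) = 0.039 × 57.2 / (√0.00031) = 126.7.
Try y = 10.8 m: A R^(2/3) = 164.4 — too large.
Try y = 8.67 m: A R^(2/3) = 126.7 — matches.

y_n = 8.67 m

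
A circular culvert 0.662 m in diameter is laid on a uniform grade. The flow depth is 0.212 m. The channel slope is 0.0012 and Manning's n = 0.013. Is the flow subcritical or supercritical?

For a circular section of diameter D = 0.662 m at depth y = 0.212 m, the central angle is θ = 2 arccos(1 − 2y/D) = 2.406 rad. Then A = (D²/8)(θ − sin θ) = 0.09505 m² and P = Dθ/2 = 0.7964 m.
Hydraulic radius R = A/P = 0.09505/0.7964 = 0.1193 m.
V = (1/n) R^(2/3) √S = (1/0.013) × 0.1193^(2/3) × √0.0012 = 0.6459 m/s. Hydraulic depth D_h = A/T = 0.09505/0.6177 = 0.1539 m.
Froude number Fr = V/√(g·D_h) = 0.6459/√(9.81×0.1539) = 0.526, which is less than 1, so the flow is subcritical.

subcritical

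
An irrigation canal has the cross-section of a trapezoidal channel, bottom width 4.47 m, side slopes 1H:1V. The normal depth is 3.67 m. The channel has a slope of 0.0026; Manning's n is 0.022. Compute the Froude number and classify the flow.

subcritical

With bottom width b = 4.47 m and side slope z = 1: A = (b + zy)y = (4.47 + 1×3.67)×3.67 = 29.87 m²; P = b + 2y√(1+z²) = 4.47 + 2×3.67×1.414 = 14.85 m.
Hydraulic radius R = A/P = 29.87/14.85 = 2.012 m.
V = (1/n) R^(2/3) √S = (1/0.022) × 2.012^(2/3) × √0.0026 = 3.693 m/s. Hydraulic depth D_h = A/T = 29.87/11.81 = 2.53 m.
Froude number Fr = V/√(g·D_h) = 3.693/√(9.81×2.53) = 0.741, which is less than 1, so the flow is subcritical.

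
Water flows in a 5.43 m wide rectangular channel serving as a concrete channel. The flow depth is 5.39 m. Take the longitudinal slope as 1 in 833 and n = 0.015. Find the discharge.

Flow area A = b·y = 5.43 × 5.39 = 29.27 m². Wetted perimeter P = b + 2y = 5.43 + 2×5.39 = 16.21 m.
Hydraulic radius R = A/P = 29.27/16.21 = 1.806 m.
Manning's equation: Q = (1/n) A R^(2/3) S^(1/2) = (1/0.015) × 29.27 × 1.806^(2/3) × 0.0012^(1/2) = 100 m³/s.

Q = 100 m³/s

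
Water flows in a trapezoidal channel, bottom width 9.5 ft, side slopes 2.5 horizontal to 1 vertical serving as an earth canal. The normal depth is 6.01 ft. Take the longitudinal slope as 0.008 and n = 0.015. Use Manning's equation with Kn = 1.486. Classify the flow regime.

supercritical

With bottom width b = 9.5 ft and side slope z = 2.5: A = (b + zy)y = (9.5 + 2.5×6.01)×6.01 = 147.4 ft²; P = b + 2y√(1+z²) = 9.5 + 2×6.01×2.693 = 41.86 ft.
Hydraulic radius R = A/P = 147.4/41.86 = 3.521 ft.
V = (1.486/n) R^(2/3) √S = (1.486/0.015) × 3.521^(2/3) × √0.008 = 20.51 ft/s. Hydraulic depth D_h = A/T = 147.4/39.55 = 3.727 ft.
Froude number Fr = V/√(g·D_h) = 20.51/√(32.2×3.727) = 1.87, which is greater than 1, so the flow is supercritical.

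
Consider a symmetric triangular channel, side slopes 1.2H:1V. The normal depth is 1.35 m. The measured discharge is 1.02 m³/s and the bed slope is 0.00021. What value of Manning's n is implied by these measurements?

n = 0.0201

For a triangular section with side slope z = 1.2: A = zy² = 1.2×1.35² = 2.187 m²; P = 2y√(1+z²) = 2×1.35×1.562 = 4.218 m.
Hydraulic radius R = A/P = 2.187/4.218 = 0.5185 m.
Rearranging Manning's equation: n = (1/Q) A R^(2/3) S^(1/2) = (1/1.02) × 2.187 × 0.5185^(2/3) × √0.00021 = 0.0201.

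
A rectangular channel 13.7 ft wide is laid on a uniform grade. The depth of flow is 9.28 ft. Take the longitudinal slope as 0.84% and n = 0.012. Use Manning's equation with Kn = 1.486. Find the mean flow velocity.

V = 28.3 ft/s

Flow area A = b·y = 13.7 × 9.28 = 127.1 ft². Wetted perimeter P = b + 2y = 13.7 + 2×9.28 = 32.26 ft.
Hydraulic radius R = A/P = 127.1/32.26 = 3.941 ft.
From Manning's equation, V = (1.486/n) R^(2/3) S^(1/2) = (1.486/0.012) × 3.941^(2/3) × 0.0084^(1/2) = 28.3 ft/s.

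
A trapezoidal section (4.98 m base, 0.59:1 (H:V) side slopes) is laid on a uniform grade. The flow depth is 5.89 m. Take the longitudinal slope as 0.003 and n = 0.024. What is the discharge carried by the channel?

Q = 219 m³/s

With bottom width b = 4.98 m and side slope z = 0.59: A = (b + zy)y = (4.98 + 0.59×5.89)×5.89 = 49.8 m²; P = b + 2y√(1+z²) = 4.98 + 2×5.89×1.161 = 18.66 m.
Hydraulic radius R = A/P = 49.8/18.66 = 2.669 m.
Manning's equation: Q = (1/n) A R^(2/3) S^(1/2) = (1/0.024) × 49.8 × 2.669^(2/3) × 0.003^(1/2) = 219 m³/s.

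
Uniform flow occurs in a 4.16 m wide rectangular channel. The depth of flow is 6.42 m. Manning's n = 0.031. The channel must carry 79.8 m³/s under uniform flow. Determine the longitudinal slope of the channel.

S = 0.0047

Flow area A = b·y = 4.16 × 6.42 = 26.71 m². Wetted perimeter P = b + 2y = 4.16 + 2×6.42 = 17 m.
Hydraulic radius R = A/P = 26.71/17 = 1.571 m.
From Manning's equation, S = [nQ / (1 A R^(2/3))]² = [0.031 × 79.8 / (1 × 26.71 × 1.571^(2/3))]² = 0.0047.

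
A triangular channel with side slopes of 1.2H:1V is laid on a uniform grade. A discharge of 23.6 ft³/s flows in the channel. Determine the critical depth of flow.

y_c = 1.89 ft

At critical depth, Q² T / (g A³) = 1, i.e. A³/T = Q²/g = 23.6²/32.2 = 17.3.
Trying y = 2.16 ft: A³/T = 33.85 — over.
Trying y = 1.36 ft: A³/T = 3.35 — short.
Trying y = 1.89 ft: A³/T = 17.36 — matches.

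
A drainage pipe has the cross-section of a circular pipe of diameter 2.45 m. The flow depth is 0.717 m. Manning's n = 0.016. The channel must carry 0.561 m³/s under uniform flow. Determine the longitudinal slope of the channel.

S = 0.0002

For a circular section of diameter D = 2.45 m at depth y = 0.717 m, the central angle is θ = 2 arccos(1 − 2y/D) = 2.286 rad. Then A = (D²/8)(θ − sin θ) = 1.149 m² and P = Dθ/2 = 2.801 m.
Hydraulic radius R = A/P = 1.149/2.801 = 0.4103 m.
From Manning's equation, S = [nQ / (1 A R^(2/3))]² = [0.016 × 0.561 / (1 × 1.149 × 0.4103^(2/3))]² = 0.0002.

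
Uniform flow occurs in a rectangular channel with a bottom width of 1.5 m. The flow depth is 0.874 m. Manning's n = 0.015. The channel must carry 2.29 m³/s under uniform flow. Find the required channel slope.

S = 0.0023

Flow area A = b·y = 1.5 × 0.874 = 1.311 m². Wetted perimeter P = b + 2y = 1.5 + 2×0.874 = 3.248 m.
Hydraulic radius R = A/P = 1.311/3.248 = 0.4036 m.
From Manning's equation, S = [nQ / (1 A R^(2/3))]² = [0.015 × 2.29 / (1 × 1.311 × 0.4036^(2/3))]² = 0.0023.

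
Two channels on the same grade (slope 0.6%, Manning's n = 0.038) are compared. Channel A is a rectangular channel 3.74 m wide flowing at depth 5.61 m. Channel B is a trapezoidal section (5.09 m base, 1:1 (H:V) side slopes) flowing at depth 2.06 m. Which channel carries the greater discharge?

channel A

Channel A: Flow area A = b·y = 3.74 × 5.61 = 20.98 m². Wetted perimeter P = b + 2y = 3.74 + 2×5.61 = 14.96 m. Hydraulic radius R = A/P = 20.98/14.96 = 1.402 m. Q_A = (1/0.038)·20.98·1.402^(2/3)·√0.006 = 53.59 m³/s.
Channel B: With bottom width b = 5.09 m and side slope z = 1: A = (b + zy)y = (5.09 + 1×2.06)×2.06 = 14.73 m²; P = b + 2y√(1+z²) = 5.09 + 2×2.06×1.414 = 10.92 m. Hydraulic radius R = A/P = 14.73/10.92 = 1.349 m. Q_B = (1/0.038)·14.73·1.349^(2/3)·√0.006 = 36.66 m³/s.
Q_A = 53.59 m³/s vs Q_B = 36.66 m³/s, so channel A carries more.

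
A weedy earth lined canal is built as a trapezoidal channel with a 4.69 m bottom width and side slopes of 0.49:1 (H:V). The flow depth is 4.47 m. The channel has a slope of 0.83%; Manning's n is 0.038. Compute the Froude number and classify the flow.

With bottom width b = 4.69 m and side slope z = 0.49: A = (b + zy)y = (4.69 + 0.49×4.47)×4.47 = 30.75 m²; P = b + 2y√(1+z²) = 4.69 + 2×4.47×1.114 = 14.65 m.
Hydraulic radius R = A/P = 30.75/14.65 = 2.1 m.
V = (1/n) R^(2/3) √S = (1/0.038) × 2.1^(2/3) × √0.0083 = 3.932 m/s. Hydraulic depth D_h = A/T = 30.75/9.071 = 3.391 m.
Froude number Fr = V/√(g·D_h) = 3.932/√(9.81×3.391) = 0.682, which is less than 1, so the flow is subcritical.

subcritical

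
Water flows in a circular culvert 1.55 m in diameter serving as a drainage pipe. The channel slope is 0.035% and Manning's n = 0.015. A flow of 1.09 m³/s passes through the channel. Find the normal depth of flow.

Manning's equation rearranged: A R^(2/3) = nQ / (1·√S) = 0.015 × 1.09 / (√0.00035) = 0.8739.
Trying y = 0.825 m: A R^(2/3) = 0.5568 — low.
Trying y = 1.26 m: A R^(2/3) = 0.9954 — high.
Trying y = 1.12 m: A R^(2/3) = 0.8744 — close enough.

y_n = 1.12 m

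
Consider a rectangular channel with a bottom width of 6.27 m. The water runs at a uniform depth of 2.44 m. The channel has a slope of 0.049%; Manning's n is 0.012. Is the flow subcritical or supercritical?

subcritical

Flow area A = b·y = 6.27 × 2.44 = 15.3 m². Wetted perimeter P = b + 2y = 6.27 + 2×2.44 = 11.15 m.
Hydraulic radius R = A/P = 15.3/11.15 = 1.372 m.
V = (1/n) R^(2/3) √S = (1/0.012) × 1.372^(2/3) × √0.00049 = 2.278 m/s. Hydraulic depth D_h = A/T = 15.3/6.27 = 2.44 m.
Froude number Fr = V/√(g·D_h) = 2.278/√(9.81×2.44) = 0.466, which is less than 1, so the flow is subcritical.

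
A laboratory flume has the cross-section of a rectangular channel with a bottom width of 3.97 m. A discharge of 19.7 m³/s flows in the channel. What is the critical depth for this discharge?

For a rectangular channel, critical depth y_c = (q²/g)^(1/3) where q = Q/b = 19.7/3.97 = 4.962 m²/s.
So y_c = (4.962²/9.81)^(1/3) = 1.36 m.

y_c = 1.36 m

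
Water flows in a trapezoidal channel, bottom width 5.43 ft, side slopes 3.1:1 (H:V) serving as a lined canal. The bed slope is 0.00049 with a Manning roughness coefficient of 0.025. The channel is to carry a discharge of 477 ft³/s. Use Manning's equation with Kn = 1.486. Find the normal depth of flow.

Manning's equation rearranged: A R^(2/3) = nQ / (1.486·√S) = 0.025 × 477 / (1.486 × √0.00049) = 362.5.
At y = 5.29 ft: A R^(2/3) = 234.5 — short.
At y = 7.16 ft: A R^(2/3) = 481.5 — over.
At y = 6.36 ft: A R^(2/3) = 362.5 — ≈ 362.5.

y_n = 6.36 ft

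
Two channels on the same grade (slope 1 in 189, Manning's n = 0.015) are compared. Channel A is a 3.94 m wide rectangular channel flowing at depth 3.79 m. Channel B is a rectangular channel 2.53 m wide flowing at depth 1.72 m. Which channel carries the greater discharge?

Channel A: Flow area A = b·y = 3.94 × 3.79 = 14.93 m². Wetted perimeter P = b + 2y = 3.94 + 2×3.79 = 11.52 m. Hydraulic radius R = A/P = 14.93/11.52 = 1.296 m. Q_A = (1/0.015)·14.93·1.296^(2/3)·√0.005291 = 86.09 m³/s.
Channel B: Flow area A = b·y = 2.53 × 1.72 = 4.352 m². Wetted perimeter P = b + 2y = 2.53 + 2×1.72 = 5.97 m. Hydraulic radius R = A/P = 4.352/5.97 = 0.7289 m. Q_B = (1/0.015)·4.352·0.7289^(2/3)·√0.005291 = 17.09 m³/s.
Q_A = 86.09 m³/s vs Q_B = 17.09 m³/s, so channel A carries more.

channel A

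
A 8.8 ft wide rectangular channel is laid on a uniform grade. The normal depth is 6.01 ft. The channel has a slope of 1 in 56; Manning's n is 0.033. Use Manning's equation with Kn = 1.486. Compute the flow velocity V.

V = 11.2 ft/s

Flow area A = b·y = 8.8 × 6.01 = 52.89 ft². Wetted perimeter P = b + 2y = 8.8 + 2×6.01 = 20.82 ft.
Hydraulic radius R = A/P = 52.89/20.82 = 2.54 ft.
From Manning's equation, V = (1.486/n) R^(2/3) S^(1/2) = (1.486/0.033) × 2.54^(2/3) × 0.01786^(1/2) = 11.2 ft/s.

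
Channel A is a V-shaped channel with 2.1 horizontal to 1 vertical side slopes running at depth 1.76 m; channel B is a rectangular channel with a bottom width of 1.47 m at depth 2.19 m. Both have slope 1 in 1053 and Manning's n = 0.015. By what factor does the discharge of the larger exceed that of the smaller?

Channel A: For a triangular section with side slope z = 2.1: A = zy² = 2.1×1.76² = 6.505 m²; P = 2y√(1+z²) = 2×1.76×2.326 = 8.187 m. Hydraulic radius R = A/P = 6.505/8.187 = 0.7945 m. Q_A = (1/0.015)·6.505·0.7945^(2/3)·√0.0009497 = 11.46 m³/s.
Channel B: Flow area A = b·y = 1.47 × 2.19 = 3.219 m². Wetted perimeter P = b + 2y = 1.47 + 2×2.19 = 5.85 m. Hydraulic radius R = A/P = 3.219/5.85 = 0.5503 m. Q_B = (1/0.015)·3.219·0.5503^(2/3)·√0.0009497 = 4.441 m³/s.
The larger discharge is 11.46 m³/s and the smaller is 4.441 m³/s; the ratio is 2.58.

2.58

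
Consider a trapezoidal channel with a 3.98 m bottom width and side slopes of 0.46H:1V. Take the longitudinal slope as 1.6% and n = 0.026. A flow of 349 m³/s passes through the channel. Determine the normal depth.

Manning's equation rearranged: A R^(2/3) = nQ / (1·√S) = 0.026 × 349 / (√0.016) = 71.74.
Try y = 7.47 m: A R^(2/3) = 107.7 — over.
Try y = 4.4 m: A R^(2/3) = 40.99 — short.
Try y = 6.01 m: A R^(2/3) = 71.75 — close enough.

y_n = 6.01 m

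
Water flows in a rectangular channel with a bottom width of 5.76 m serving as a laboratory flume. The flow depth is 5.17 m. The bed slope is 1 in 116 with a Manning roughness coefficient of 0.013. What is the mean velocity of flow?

V = 10.8 m/s

Flow area A = b·y = 5.76 × 5.17 = 29.78 m². Wetted perimeter P = b + 2y = 5.76 + 2×5.17 = 16.1 m.
Hydraulic radius R = A/P = 29.78/16.1 = 1.85 m.
From Manning's equation, V = (1/n) R^(2/3) S^(1/2) = (1/0.013) × 1.85^(2/3) × 0.008621^(1/2) = 10.8 m/s.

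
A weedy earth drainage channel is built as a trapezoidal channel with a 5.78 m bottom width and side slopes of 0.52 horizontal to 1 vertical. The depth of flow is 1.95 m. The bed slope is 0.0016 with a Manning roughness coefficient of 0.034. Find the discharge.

With bottom width b = 5.78 m and side slope z = 0.52: A = (b + zy)y = (5.78 + 0.52×1.95)×1.95 = 13.25 m²; P = b + 2y√(1+z²) = 5.78 + 2×1.95×1.127 = 10.18 m.
Hydraulic radius R = A/P = 13.25/10.18 = 1.302 m.
Manning's equation: Q = (1/n) A R^(2/3) S^(1/2) = (1/0.034) × 13.25 × 1.302^(2/3) × 0.0016^(1/2) = 18.6 m³/s.

Q = 18.6 m³/s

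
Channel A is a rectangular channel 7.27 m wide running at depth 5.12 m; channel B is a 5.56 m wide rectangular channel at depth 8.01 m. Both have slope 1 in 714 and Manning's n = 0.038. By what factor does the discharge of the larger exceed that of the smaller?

Channel A: Flow area A = b·y = 7.27 × 5.12 = 37.22 m². Wetted perimeter P = b + 2y = 7.27 + 2×5.12 = 17.51 m. Hydraulic radius R = A/P = 37.22/17.51 = 2.126 m. Q_A = (1/0.038)·37.22·2.126^(2/3)·√0.001401 = 60.61 m³/s.
Channel B: Flow area A = b·y = 5.56 × 8.01 = 44.54 m². Wetted perimeter P = b + 2y = 5.56 + 2×8.01 = 21.58 m. Hydraulic radius R = A/P = 44.54/21.58 = 2.064 m. Q_B = (1/0.038)·44.54·2.064^(2/3)·√0.001401 = 71.1 m³/s.
The larger discharge is 71.1 m³/s and the smaller is 60.61 m³/s; the ratio is 1.17.

1.17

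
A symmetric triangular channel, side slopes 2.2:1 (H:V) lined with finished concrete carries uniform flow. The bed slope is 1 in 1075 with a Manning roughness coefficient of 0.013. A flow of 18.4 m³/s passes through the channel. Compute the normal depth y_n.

Manning's equation rearranged: A R^(2/3) = nQ / (1·√S) = 0.013 × 18.4 / (√0.0009302) = 7.843.
Try y = 2.45 m: A R^(2/3) = 14.2 — high.
Try y = 1.36 m: A R^(2/3) = 2.956 — low.
Try y = 1.96 m: A R^(2/3) = 7.832 — matches.

y_n = 1.96 m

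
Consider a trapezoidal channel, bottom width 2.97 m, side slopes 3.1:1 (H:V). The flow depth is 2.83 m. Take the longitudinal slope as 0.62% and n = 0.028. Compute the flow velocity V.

With bottom width b = 2.97 m and side slope z = 3.1: A = (b + zy)y = (2.97 + 3.1×2.83)×2.83 = 33.23 m²; P = b + 2y√(1+z²) = 2.97 + 2×2.83×3.257 = 21.41 m.
Hydraulic radius R = A/P = 33.23/21.41 = 1.552 m.
From Manning's equation, V = (1/n) R^(2/3) S^(1/2) = (1/0.028) × 1.552^(2/3) × 0.0062^(1/2) = 3.77 m/s.

V = 3.77 m/s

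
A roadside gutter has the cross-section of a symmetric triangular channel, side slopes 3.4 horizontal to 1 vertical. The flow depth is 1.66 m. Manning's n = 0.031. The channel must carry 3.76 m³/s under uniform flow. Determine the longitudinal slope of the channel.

S = 0.00021

For a triangular section with side slope z = 3.4: A = zy² = 3.4×1.66² = 9.369 m²; P = 2y√(1+z²) = 2×1.66×3.544 = 11.77 m.
Hydraulic radius R = A/P = 9.369/11.77 = 0.7963 m.
From Manning's equation, S = [nQ / (1 A R^(2/3))]² = [0.031 × 3.76 / (1 × 9.369 × 0.7963^(2/3))]² = 0.00021.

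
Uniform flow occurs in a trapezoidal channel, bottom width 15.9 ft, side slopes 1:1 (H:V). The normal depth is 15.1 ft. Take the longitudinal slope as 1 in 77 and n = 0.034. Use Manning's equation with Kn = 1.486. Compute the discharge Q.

Q = 9320 ft³/s

With bottom width b = 15.9 ft and side slope z = 1: A = (b + zy)y = (15.9 + 1×15.1)×15.1 = 468.1 ft²; P = b + 2y√(1+z²) = 15.9 + 2×15.1×1.414 = 58.61 ft.
Hydraulic radius R = A/P = 468.1/58.61 = 7.987 ft.
Manning's equation: Q = (1.486/n) A R^(2/3) S^(1/2) = (1.486/0.034) × 468.1 × 7.987^(2/3) × 0.01299^(1/2) = 9320 ft³/s.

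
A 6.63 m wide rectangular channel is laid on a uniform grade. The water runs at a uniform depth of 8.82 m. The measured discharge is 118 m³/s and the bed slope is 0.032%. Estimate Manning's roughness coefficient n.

Flow area A = b·y = 6.63 × 8.82 = 58.48 m². Wetted perimeter P = b + 2y = 6.63 + 2×8.82 = 24.27 m.
Hydraulic radius R = A/P = 58.48/24.27 = 2.409 m.
Rearranging Manning's equation: n = (1/Q) A R^(2/3) S^(1/2) = (1/118) × 58.48 × 2.409^(2/3) × √0.00032 = 0.0159.

n = 0.0159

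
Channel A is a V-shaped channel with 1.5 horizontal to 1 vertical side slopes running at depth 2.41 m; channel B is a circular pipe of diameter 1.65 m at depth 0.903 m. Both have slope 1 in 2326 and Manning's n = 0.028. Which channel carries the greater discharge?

Channel A: For a triangular section with side slope z = 1.5: A = zy² = 1.5×2.41² = 8.712 m²; P = 2y√(1+z²) = 2×2.41×1.803 = 8.689 m. Hydraulic radius R = A/P = 8.712/8.689 = 1.003 m. Q_A = (1/0.028)·8.712·1.003^(2/3)·√0.0004299 = 6.463 m³/s.
Channel B: For a circular section of diameter D = 1.65 m at depth y = 0.903 m, the central angle is θ = 2 arccos(1 − 2y/D) = 3.331 rad. Then A = (D²/8)(θ − sin θ) = 1.198 m² and P = Dθ/2 = 2.748 m. Hydraulic radius R = A/P = 1.198/2.748 = 0.4358 m. Q_B = (1/0.028)·1.198·0.4358^(2/3)·√0.0004299 = 0.5098 m³/s.
Q_A = 6.463 m³/s vs Q_B = 0.5098 m³/s, so channel A carries more.

channel A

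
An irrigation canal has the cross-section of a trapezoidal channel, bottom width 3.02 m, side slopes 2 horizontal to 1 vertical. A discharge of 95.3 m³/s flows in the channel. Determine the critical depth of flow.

At critical depth, Q² T / (g A³) = 1, i.e. A³/T = Q²/g = 95.3²/9.81 = 925.8.
Try y = 3.19 m: A³/T = 1709 — high.
Try y = 2.24 m: A³/T = 395.8 — low.
Try y = 2.76 m: A³/T = 931.4 — ≈ 925.8.

y_c = 2.76 m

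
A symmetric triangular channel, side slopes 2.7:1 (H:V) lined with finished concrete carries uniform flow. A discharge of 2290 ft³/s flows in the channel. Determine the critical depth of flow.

At critical depth, Q² T / (g A³) = 1, i.e. A³/T = Q²/g = 2290²/32.2 = 162900.
Trying y = 7.09 ft: A³/T = 65300 — too small.
Trying y = 10 ft: A³/T = 364500 — too large.
Trying y = 8.51 ft: A³/T = 162700 — close enough.

y_c = 8.51 ft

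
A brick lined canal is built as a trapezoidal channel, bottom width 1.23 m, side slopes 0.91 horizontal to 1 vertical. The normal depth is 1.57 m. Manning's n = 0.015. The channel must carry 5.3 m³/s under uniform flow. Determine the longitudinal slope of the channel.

S = 0.000521

With bottom width b = 1.23 m and side slope z = 0.91: A = (b + zy)y = (1.23 + 0.91×1.57)×1.57 = 4.174 m²; P = b + 2y√(1+z²) = 1.23 + 2×1.57×1.352 = 5.476 m.
Hydraulic radius R = A/P = 4.174/5.476 = 0.7623 m.
From Manning's equation, S = [nQ / (1 A R^(2/3))]² = [0.015 × 5.3 / (1 × 4.174 × 0.7623^(2/3))]² = 0.000521.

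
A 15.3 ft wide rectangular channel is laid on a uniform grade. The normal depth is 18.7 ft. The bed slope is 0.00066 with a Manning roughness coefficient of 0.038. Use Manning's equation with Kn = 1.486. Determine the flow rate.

Q = 888 ft³/s

Flow area A = b·y = 15.3 × 18.7 = 286.1 ft². Wetted perimeter P = b + 2y = 15.3 + 2×18.7 = 52.7 ft.
Hydraulic radius R = A/P = 286.1/52.7 = 5.429 ft.
Manning's equation: Q = (1.486/n) A R^(2/3) S^(1/2) = (1.486/0.038) × 286.1 × 5.429^(2/3) × 0.00066^(1/2) = 888 ft³/s.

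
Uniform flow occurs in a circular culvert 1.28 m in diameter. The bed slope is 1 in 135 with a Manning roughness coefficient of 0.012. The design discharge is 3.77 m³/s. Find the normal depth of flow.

y_n = 0.926 m

Manning's equation rearranged: A R^(2/3) = nQ / (1·√S) = 0.012 × 3.77 / (√0.007407) = 0.5256.
Try y = 1.16 m: A R^(2/3) = 0.6433 — high.
Try y = 0.769 m: A R^(2/3) = 0.4053 — low.
Try y = 0.926 m: A R^(2/3) = 0.5257 — ≈ 0.5256.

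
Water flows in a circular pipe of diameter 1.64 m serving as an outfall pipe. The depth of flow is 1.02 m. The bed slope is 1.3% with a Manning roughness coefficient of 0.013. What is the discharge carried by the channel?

For a circular section of diameter D = 1.64 m at depth y = 1.02 m, the central angle is θ = 2 arccos(1 − 2y/D) = 3.634 rad. Then A = (D²/8)(θ − sin θ) = 1.381 m² and P = Dθ/2 = 2.98 m.
Hydraulic radius R = A/P = 1.381/2.98 = 0.4634 m.
Manning's equation: Q = (1/n) A R^(2/3) S^(1/2) = (1/0.013) × 1.381 × 0.4634^(2/3) × 0.013^(1/2) = 7.25 m³/s.

Q = 7.25 m³/s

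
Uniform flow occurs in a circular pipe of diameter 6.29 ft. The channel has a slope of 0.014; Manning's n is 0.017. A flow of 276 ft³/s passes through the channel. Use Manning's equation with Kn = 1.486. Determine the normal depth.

y_n = 3.64 ft

Manning's equation rearranged: A R^(2/3) = nQ / (1.486·√S) = 0.017 × 276 / (1.486 × √0.014) = 26.69.
At y = 3.03 ft: A R^(2/3) = 19.71 — too small.
At y = 4.26 ft: A R^(2/3) = 33.66 — too large.
At y = 3.64 ft: A R^(2/3) = 26.69 — close enough.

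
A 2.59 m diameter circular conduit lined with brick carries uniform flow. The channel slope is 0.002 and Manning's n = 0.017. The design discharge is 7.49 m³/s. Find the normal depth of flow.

y_n = 1.63 m

Manning's equation rearranged: A R^(2/3) = nQ / (1·√S) = 0.017 × 7.49 / (√0.002) = 2.847.
Trying y = 1.32 m: A R^(2/3) = 2.036 — low.
Trying y = 2.05 m: A R^(2/3) = 3.813 — high.
Trying y = 1.63 m: A R^(2/3) = 2.846 — close enough.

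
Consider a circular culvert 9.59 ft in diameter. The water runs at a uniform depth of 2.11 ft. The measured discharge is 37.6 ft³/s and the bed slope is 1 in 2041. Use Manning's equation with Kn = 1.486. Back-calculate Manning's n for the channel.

For a circular section of diameter D = 9.59 ft at depth y = 2.11 ft, the central angle is θ = 2 arccos(1 − 2y/D) = 1.953 rad. Then A = (D²/8)(θ − sin θ) = 11.78 ft² and P = Dθ/2 = 9.364 ft.
Hydraulic radius R = A/P = 11.78/9.364 = 1.258 ft.
Rearranging Manning's equation: n = (1.486/Q) A R^(2/3) S^(1/2) = (1.486/37.6) × 11.78 × 1.258^(2/3) × √0.00049 = 0.012.

n = 0.012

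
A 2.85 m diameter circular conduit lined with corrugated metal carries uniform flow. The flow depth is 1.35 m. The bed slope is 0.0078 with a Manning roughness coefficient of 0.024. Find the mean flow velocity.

V = 2.87 m/s

For a circular section of diameter D = 2.85 m at depth y = 1.35 m, the central angle is θ = 2 arccos(1 − 2y/D) = 3.036 rad. Then A = (D²/8)(θ − sin θ) = 2.976 m² and P = Dθ/2 = 4.327 m.
Hydraulic radius R = A/P = 2.976/4.327 = 0.6878 m.
From Manning's equation, V = (1/n) R^(2/3) S^(1/2) = (1/0.024) × 0.6878^(2/3) × 0.0078^(1/2) = 2.87 m/s.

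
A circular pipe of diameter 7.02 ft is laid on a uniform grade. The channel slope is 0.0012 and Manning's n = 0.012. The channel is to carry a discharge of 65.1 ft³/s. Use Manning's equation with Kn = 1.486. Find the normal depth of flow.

Manning's equation rearranged: A R^(2/3) = nQ / (1.486·√S) = 0.012 × 65.1 / (1.486 × √0.0012) = 15.18.
At y = 2.95 ft: A R^(2/3) = 20.76 — high.
At y = 2.49 ft: A R^(2/3) = 15.18 — matches.

y_n = 2.49 ft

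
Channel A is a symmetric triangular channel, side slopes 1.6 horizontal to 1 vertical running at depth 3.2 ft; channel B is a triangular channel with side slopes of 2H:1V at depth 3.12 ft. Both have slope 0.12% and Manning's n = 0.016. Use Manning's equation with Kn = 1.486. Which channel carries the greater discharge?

channel B

Channel A: For a triangular section with side slope z = 1.6: A = zy² = 1.6×3.2² = 16.38 ft²; P = 2y√(1+z²) = 2×3.2×1.887 = 12.08 ft. Hydraulic radius R = A/P = 16.38/12.08 = 1.357 ft. Q_A = (1.486/0.016)·16.38·1.357^(2/3)·√0.0012 = 64.6 ft³/s.
Channel B: For a triangular section with side slope z = 2: A = zy² = 2×3.12² = 19.47 ft²; P = 2y√(1+z²) = 2×3.12×2.236 = 13.95 ft. Hydraulic radius R = A/P = 19.47/13.95 = 1.395 ft. Q_B = (1.486/0.016)·19.47·1.395^(2/3)·√0.0012 = 78.21 ft³/s.
Q_A = 64.6 ft³/s vs Q_B = 78.21 ft³/s, so channel B carries more.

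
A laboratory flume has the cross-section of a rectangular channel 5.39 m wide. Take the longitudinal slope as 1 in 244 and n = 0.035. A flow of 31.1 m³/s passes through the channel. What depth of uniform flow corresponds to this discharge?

Manning's equation rearranged: A R^(2/3) = nQ / (1·√S) = 0.035 × 31.1 / (√0.004098) = 17.
At y = 1.82 m: A R^(2/3) = 10.37 — too small.
At y = 2.61 m: A R^(2/3) = 16.98 — matches.

y_n = 2.61 m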